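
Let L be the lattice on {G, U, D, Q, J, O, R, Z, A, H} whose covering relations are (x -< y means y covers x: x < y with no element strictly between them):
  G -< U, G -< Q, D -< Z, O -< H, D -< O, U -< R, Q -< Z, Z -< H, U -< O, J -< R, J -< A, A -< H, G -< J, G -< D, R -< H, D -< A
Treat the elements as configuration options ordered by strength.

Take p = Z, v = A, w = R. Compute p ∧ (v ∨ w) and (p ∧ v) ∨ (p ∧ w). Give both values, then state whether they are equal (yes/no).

v ∨ w = H, so p ∧ (v ∨ w) = Z ∧ H = Z.
p ∧ v = D and p ∧ w = G, so (p ∧ v) ∨ (p ∧ w) = D ∨ G = D.
Equal: no.

Z; D; no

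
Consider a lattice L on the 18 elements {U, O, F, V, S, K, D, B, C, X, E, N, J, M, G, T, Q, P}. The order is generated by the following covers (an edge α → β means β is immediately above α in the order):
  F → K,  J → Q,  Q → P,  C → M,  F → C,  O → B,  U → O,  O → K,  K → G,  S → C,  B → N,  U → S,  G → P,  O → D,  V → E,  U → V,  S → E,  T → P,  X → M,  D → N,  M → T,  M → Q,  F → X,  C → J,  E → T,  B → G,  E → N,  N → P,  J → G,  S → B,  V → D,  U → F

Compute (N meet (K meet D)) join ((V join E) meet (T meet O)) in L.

K ∧ D = O
N ∧ O = O
V ∨ E = E
T ∧ O = U
E ∧ U = U
O ∨ U = O

O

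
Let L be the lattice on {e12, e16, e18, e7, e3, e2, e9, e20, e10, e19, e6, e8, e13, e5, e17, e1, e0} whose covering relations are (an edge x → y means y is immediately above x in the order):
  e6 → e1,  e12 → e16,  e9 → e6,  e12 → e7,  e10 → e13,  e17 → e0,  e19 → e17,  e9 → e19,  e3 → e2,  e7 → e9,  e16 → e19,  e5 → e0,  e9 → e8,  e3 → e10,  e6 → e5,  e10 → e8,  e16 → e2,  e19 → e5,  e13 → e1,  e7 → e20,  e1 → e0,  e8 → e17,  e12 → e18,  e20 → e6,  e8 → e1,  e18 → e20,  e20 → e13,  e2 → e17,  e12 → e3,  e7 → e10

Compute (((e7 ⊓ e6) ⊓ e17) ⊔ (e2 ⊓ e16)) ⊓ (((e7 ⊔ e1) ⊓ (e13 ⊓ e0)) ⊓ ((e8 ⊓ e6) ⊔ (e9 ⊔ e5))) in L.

e7 ∧ e6 = e7
e7 ∧ e17 = e7
e2 ∧ e16 = e16
e7 ∨ e16 = e19
e7 ∨ e1 = e1
e13 ∧ e0 = e13
e1 ∧ e13 = e13
e8 ∧ e6 = e9
e9 ∨ e5 = e5
e9 ∨ e5 = e5
e13 ∧ e5 = e20
e19 ∧ e20 = e7

e7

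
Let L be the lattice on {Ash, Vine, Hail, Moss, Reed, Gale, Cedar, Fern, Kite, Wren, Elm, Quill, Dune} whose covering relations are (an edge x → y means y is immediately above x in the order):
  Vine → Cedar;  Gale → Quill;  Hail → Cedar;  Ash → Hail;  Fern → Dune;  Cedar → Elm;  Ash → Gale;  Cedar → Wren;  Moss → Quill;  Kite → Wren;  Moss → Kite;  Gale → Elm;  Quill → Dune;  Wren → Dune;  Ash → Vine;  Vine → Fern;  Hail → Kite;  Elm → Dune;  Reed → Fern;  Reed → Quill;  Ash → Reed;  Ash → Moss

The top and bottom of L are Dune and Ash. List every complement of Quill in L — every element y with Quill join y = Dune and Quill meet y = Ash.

Cedar, Hail, Vine

Need y with Quill ∨ y = Dune and Quill ∧ y = Ash.
Checking each element gives: Cedar, Hail, Vine.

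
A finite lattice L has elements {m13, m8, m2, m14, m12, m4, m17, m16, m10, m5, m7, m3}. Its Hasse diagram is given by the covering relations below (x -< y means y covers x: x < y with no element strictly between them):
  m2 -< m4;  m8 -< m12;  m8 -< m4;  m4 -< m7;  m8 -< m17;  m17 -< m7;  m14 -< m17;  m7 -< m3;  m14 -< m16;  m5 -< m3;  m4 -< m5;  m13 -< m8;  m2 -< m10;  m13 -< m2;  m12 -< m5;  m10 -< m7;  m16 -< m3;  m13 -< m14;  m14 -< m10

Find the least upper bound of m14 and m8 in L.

Common upper bounds of {m14, m8}: m17, m3, m7.
The least among these is m17.

m17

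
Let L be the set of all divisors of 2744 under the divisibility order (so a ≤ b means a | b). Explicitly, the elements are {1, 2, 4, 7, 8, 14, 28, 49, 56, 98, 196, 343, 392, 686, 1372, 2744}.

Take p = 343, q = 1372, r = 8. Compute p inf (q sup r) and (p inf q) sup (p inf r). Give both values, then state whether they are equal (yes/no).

343; 343; yes

q sup r = 2744, so p inf (q sup r) = 343 inf 2744 = 343.
p inf q = 343 and p inf r = 1, so (p inf q) sup (p inf r) = 343 sup 1 = 343.
Equal: yes.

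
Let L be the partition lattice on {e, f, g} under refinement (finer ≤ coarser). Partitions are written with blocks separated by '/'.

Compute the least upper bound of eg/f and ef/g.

The join of eg/f and ef/g merges any blocks that overlap across the partitions, giving efg.

efg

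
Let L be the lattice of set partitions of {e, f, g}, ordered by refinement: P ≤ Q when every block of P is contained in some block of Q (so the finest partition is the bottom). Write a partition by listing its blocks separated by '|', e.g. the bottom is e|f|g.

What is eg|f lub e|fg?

efg

Common upper bounds of {eg|f, e|fg}: efg.
The least among these is efg.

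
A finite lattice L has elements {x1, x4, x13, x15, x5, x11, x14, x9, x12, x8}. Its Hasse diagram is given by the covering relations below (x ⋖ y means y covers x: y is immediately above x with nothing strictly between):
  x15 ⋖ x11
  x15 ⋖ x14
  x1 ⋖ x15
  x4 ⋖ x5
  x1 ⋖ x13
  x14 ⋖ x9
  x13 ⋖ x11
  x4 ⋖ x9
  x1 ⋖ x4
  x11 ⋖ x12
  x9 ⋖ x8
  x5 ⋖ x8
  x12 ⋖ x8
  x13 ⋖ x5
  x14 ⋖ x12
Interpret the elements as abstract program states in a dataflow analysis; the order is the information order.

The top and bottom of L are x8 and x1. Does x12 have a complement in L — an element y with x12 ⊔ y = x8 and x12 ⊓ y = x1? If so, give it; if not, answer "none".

x4

Need y with x12 ∨ y = x8 and x12 ∧ y = x1.
Checking each element gives: x4.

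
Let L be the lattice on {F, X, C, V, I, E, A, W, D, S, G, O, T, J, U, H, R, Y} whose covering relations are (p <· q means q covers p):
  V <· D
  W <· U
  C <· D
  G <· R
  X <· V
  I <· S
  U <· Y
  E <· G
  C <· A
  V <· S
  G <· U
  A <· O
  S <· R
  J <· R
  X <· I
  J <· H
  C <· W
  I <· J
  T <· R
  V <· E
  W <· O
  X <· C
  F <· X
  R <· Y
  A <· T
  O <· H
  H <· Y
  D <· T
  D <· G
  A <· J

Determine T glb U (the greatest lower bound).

Common lower bounds of {T, U}: C, D, F, V, X.
The greatest among these is D.

D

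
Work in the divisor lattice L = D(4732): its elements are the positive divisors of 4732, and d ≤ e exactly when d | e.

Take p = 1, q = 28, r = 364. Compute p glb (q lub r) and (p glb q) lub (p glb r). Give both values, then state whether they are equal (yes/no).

1; 1; yes

q lub r = 364, so p glb (q lub r) = 1 glb 364 = 1.
p glb q = 1 and p glb r = 1, so (p glb q) lub (p glb r) = 1 lub 1 = 1.
Equal: yes.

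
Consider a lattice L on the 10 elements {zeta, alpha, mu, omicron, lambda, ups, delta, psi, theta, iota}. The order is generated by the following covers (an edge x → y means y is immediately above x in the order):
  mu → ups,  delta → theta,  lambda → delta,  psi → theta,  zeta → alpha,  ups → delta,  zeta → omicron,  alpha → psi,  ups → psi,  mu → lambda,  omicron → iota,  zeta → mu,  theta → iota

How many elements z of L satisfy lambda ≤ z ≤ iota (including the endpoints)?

4

The interval [lambda, iota] = {delta, iota, lambda, theta}, which has 4 elements.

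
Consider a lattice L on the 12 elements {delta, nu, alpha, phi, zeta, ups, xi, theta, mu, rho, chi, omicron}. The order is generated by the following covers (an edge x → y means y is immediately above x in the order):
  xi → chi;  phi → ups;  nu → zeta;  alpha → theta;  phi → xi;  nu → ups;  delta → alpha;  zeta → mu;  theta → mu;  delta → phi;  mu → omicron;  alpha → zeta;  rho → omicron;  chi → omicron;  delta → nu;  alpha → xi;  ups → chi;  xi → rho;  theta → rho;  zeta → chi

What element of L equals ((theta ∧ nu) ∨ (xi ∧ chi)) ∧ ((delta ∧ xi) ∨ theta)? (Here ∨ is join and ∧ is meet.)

alpha

theta ∧ nu = delta
xi ∧ chi = xi
delta ∨ xi = xi
delta ∧ xi = delta
delta ∨ theta = theta
xi ∧ theta = alpha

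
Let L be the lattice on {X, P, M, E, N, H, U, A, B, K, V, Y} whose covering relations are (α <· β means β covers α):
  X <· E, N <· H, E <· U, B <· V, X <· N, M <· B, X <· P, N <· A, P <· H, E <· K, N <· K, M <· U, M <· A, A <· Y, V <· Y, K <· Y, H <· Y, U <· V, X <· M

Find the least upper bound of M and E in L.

U

Common upper bounds of {M, E}: U, V, Y.
The least among these is U.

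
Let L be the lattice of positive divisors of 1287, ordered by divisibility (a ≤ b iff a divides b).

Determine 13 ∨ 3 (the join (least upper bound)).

39

In the divisibility order, the join is the least common multiple: lcm(13, 3) = 39.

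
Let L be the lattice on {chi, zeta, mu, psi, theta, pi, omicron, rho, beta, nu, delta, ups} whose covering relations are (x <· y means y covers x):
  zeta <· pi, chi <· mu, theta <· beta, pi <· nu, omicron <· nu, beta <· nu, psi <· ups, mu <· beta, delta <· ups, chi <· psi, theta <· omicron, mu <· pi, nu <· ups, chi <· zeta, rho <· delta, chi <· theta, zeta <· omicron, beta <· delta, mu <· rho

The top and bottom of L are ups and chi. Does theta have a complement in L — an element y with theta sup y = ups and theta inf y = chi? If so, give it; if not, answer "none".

psi

Need y with theta ∨ y = ups and theta ∧ y = chi.
Checking each element gives: psi.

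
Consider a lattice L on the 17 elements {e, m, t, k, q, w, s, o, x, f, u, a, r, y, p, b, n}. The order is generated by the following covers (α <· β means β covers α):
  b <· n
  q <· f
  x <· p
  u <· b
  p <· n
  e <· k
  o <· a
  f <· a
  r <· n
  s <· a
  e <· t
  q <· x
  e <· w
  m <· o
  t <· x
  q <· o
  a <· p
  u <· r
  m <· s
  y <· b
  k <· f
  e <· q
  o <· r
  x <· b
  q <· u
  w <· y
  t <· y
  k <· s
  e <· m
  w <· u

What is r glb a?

o

Common lower bounds of {r, a}: e, m, o, q.
The greatest among these is o.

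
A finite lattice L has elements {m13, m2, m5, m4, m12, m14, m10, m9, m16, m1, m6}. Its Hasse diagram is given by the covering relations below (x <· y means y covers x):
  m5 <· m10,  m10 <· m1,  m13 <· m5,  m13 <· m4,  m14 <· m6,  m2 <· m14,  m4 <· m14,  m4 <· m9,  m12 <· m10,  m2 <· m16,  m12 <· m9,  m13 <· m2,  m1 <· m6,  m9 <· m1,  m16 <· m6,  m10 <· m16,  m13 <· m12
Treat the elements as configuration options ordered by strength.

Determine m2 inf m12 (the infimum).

m13

Common lower bounds of {m2, m12}: m13.
The greatest among these is m13.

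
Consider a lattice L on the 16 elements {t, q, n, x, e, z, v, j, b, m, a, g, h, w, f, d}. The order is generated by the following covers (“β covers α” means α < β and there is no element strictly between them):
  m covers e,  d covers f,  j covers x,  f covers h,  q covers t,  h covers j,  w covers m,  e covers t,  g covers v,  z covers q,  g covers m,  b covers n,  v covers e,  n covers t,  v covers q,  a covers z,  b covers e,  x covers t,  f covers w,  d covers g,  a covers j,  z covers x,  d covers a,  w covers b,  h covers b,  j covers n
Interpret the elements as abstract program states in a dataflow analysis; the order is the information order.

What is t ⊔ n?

Common upper bounds of {t, n}: a, b, d, f, h, j, n, w.
The least among these is n.

n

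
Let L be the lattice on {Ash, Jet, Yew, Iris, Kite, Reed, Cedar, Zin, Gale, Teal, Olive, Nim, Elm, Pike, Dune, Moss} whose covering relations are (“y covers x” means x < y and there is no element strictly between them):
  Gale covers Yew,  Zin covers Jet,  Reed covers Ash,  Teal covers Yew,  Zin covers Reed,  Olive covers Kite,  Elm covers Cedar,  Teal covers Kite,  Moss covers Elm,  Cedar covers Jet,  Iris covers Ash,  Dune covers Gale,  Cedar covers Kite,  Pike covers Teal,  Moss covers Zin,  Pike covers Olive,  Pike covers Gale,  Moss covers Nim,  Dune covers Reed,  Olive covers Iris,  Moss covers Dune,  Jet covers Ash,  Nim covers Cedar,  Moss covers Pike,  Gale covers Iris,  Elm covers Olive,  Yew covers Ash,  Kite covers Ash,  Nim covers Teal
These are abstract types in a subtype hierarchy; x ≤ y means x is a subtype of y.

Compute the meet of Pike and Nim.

Teal

Common lower bounds of {Pike, Nim}: Ash, Kite, Teal, Yew.
The greatest among these is Teal.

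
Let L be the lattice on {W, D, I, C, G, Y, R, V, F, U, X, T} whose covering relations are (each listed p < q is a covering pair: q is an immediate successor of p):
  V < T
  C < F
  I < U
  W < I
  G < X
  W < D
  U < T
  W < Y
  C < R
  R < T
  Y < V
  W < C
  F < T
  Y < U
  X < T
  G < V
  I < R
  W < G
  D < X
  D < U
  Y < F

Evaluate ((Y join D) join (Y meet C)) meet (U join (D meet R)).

U

Y ∨ D = U
Y ∧ C = W
U ∨ W = U
D ∧ R = W
U ∨ W = U
U ∧ U = U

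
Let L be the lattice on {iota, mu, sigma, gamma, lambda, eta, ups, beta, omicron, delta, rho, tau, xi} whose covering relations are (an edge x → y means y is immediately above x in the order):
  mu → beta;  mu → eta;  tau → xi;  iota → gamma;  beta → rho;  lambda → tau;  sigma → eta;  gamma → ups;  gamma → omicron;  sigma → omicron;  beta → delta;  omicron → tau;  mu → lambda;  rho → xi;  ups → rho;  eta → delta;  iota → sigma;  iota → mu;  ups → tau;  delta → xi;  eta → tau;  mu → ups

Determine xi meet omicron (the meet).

Common lower bounds of {xi, omicron}: gamma, iota, omicron, sigma.
The greatest among these is omicron.

omicron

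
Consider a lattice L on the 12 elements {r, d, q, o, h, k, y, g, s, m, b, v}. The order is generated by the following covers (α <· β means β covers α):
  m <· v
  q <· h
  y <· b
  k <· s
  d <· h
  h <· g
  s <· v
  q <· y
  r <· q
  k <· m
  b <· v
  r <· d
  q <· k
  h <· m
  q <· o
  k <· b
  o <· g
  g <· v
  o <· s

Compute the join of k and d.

Common upper bounds of {k, d}: m, v.
The least among these is m.

m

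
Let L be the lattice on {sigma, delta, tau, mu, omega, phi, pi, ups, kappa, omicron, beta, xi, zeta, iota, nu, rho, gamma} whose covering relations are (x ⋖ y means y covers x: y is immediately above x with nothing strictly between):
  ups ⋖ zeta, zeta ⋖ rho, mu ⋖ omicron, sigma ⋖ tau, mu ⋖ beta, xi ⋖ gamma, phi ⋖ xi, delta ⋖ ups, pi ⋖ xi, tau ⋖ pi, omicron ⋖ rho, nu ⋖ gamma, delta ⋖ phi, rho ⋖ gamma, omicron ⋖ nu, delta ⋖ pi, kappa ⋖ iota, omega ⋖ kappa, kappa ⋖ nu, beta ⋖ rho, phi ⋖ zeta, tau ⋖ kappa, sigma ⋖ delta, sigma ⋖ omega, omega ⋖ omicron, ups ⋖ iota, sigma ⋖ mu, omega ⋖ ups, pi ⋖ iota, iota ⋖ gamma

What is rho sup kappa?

gamma

Common upper bounds of {rho, kappa}: gamma.
The least among these is gamma.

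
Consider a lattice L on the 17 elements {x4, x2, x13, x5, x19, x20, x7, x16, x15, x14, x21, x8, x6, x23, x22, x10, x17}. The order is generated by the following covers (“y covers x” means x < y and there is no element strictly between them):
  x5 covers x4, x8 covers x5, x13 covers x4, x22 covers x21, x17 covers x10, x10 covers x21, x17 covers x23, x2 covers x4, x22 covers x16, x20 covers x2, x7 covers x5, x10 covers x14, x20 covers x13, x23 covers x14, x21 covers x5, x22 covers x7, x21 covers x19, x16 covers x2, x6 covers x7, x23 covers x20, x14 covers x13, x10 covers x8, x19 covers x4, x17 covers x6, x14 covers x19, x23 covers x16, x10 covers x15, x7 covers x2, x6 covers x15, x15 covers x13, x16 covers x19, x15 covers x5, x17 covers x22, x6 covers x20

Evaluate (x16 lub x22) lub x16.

x22

x16 ∨ x22 = x22
x22 ∨ x16 = x22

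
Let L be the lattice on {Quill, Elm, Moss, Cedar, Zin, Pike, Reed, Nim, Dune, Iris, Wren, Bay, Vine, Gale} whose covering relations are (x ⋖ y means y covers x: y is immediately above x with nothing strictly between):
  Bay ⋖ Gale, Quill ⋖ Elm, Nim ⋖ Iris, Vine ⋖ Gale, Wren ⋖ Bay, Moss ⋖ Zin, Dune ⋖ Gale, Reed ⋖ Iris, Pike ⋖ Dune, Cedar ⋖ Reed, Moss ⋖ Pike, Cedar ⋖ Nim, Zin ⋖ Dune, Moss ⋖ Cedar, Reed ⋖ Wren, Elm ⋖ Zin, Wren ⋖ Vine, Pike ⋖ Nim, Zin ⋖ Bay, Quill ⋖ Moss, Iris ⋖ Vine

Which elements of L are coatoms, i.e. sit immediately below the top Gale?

Bay, Dune, Vine

The coatoms are exactly the elements covered by Gale: Bay, Dune, Vine.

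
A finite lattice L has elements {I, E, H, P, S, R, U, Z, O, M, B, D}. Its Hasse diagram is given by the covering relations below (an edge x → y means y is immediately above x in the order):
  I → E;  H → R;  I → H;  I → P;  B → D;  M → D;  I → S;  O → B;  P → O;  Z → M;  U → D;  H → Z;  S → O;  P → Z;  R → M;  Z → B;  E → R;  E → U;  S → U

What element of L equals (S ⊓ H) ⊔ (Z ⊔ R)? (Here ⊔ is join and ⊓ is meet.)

S ∧ H = I
Z ∨ R = M
I ∨ M = M

M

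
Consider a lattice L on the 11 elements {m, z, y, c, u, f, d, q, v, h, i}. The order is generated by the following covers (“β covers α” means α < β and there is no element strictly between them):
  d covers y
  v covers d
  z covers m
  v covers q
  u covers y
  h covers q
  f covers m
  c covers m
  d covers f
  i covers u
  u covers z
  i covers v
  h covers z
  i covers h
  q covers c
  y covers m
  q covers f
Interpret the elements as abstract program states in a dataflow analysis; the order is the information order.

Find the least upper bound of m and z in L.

Common upper bounds of {m, z}: h, i, u, z.
The least among these is z.

z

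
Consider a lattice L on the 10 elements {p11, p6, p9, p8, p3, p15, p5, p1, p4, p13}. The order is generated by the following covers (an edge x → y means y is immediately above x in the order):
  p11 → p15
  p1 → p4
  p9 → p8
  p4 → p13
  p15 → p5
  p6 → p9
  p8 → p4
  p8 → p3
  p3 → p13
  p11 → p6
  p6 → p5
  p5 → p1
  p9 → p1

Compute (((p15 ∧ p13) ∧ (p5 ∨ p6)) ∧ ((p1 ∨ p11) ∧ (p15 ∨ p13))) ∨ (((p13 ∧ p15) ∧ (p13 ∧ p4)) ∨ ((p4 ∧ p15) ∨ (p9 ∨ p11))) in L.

p1

p15 ∧ p13 = p15
p5 ∨ p6 = p5
p15 ∧ p5 = p15
p1 ∨ p11 = p1
p15 ∨ p13 = p13
p1 ∧ p13 = p1
p15 ∧ p1 = p15
p13 ∧ p15 = p15
p13 ∧ p4 = p4
p15 ∧ p4 = p15
p4 ∧ p15 = p15
p9 ∨ p11 = p9
p15 ∨ p9 = p1
p15 ∨ p1 = p1
p15 ∨ p1 = p1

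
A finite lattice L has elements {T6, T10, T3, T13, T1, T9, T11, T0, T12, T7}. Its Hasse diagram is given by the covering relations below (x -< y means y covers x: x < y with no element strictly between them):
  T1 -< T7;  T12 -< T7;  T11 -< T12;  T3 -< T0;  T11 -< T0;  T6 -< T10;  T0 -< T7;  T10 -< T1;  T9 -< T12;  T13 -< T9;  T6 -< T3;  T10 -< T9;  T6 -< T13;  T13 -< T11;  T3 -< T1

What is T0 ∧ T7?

T0

Common lower bounds of {T0, T7}: T0, T11, T13, T3, T6.
The greatest among these is T0.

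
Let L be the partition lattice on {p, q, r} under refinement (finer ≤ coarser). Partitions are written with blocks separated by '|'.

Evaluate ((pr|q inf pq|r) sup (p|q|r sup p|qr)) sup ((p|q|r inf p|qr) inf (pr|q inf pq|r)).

p|qr

pr|q ∧ pq|r = p|q|r
p|q|r ∨ p|qr = p|qr
p|q|r ∨ p|qr = p|qr
p|q|r ∧ p|qr = p|q|r
pr|q ∧ pq|r = p|q|r
p|q|r ∧ p|q|r = p|q|r
p|qr ∨ p|q|r = p|qr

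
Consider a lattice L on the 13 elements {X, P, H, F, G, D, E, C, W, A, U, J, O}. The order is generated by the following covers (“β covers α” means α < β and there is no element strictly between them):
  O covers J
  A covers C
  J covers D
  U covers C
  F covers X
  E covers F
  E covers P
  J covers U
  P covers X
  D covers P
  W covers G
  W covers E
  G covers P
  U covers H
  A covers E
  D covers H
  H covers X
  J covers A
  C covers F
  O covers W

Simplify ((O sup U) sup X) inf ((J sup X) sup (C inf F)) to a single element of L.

J

O ∨ U = O
O ∨ X = O
J ∨ X = J
C ∧ F = F
J ∨ F = J
O ∧ J = J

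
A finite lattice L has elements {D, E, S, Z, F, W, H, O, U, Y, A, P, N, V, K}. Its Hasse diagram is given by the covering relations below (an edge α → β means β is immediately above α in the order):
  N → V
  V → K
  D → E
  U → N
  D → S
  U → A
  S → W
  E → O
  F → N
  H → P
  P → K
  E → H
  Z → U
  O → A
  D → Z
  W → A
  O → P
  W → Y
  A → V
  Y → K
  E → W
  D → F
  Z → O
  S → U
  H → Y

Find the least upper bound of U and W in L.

Common upper bounds of {U, W}: A, K, V.
The least among these is A.

A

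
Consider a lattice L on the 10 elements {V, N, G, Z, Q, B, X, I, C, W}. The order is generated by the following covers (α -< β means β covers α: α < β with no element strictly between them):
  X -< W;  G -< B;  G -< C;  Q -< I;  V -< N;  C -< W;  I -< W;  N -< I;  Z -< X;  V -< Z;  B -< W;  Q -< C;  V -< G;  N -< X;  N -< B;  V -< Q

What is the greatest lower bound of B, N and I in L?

N

Common lower bounds of {B, N, I}: N, V.
The greatest among these is N.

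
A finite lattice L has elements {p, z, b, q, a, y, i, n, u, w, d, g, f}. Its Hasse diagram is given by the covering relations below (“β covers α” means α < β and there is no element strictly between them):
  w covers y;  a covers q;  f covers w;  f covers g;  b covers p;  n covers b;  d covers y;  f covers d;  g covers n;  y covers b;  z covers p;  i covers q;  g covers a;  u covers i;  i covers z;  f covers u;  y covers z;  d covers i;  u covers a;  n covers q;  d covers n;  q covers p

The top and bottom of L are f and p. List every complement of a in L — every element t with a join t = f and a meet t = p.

w, y

Need t with a ∨ t = f and a ∧ t = p.
Checking each element gives: w, y.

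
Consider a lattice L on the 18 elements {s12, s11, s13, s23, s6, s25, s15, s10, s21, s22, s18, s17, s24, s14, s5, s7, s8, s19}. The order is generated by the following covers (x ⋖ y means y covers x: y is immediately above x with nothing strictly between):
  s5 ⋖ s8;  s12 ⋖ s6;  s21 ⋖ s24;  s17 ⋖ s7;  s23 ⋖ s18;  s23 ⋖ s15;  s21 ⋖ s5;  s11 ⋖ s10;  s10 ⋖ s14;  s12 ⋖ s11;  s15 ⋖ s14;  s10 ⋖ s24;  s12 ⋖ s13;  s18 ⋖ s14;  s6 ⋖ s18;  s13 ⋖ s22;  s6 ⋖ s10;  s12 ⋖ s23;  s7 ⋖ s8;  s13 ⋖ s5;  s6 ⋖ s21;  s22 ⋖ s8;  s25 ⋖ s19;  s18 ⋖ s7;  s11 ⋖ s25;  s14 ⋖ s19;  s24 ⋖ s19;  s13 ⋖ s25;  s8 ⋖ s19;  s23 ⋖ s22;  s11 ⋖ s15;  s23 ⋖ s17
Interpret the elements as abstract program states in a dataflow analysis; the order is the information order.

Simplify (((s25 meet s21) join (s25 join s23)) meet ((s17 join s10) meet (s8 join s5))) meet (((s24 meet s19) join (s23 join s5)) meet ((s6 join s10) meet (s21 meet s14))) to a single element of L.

s6

s25 ∧ s21 = s12
s25 ∨ s23 = s19
s12 ∨ s19 = s19
s17 ∨ s10 = s19
s8 ∨ s5 = s8
s19 ∧ s8 = s8
s19 ∧ s8 = s8
s24 ∧ s19 = s24
s23 ∨ s5 = s8
s24 ∨ s8 = s19
s6 ∨ s10 = s10
s21 ∧ s14 = s6
s10 ∧ s6 = s6
s19 ∧ s6 = s6
s8 ∧ s6 = s6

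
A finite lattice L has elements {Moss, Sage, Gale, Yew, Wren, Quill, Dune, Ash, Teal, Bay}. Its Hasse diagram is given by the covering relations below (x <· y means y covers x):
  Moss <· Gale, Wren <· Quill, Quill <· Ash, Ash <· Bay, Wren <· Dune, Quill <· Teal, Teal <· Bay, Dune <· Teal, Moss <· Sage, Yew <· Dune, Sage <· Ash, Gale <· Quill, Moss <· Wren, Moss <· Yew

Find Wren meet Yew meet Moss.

Common lower bounds of {Wren, Yew, Moss}: Moss.
The greatest among these is Moss.

Moss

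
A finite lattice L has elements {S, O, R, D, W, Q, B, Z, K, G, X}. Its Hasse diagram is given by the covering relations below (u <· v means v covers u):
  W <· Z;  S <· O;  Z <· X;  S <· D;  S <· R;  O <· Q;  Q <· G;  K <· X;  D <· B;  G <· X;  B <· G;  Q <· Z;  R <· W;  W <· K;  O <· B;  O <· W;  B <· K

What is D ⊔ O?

B

Common upper bounds of {D, O}: B, G, K, X.
The least among these is B.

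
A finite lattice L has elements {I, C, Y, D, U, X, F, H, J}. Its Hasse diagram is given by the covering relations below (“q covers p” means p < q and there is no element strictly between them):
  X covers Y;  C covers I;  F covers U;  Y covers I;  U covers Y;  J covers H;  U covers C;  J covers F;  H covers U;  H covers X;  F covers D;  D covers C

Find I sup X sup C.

Common upper bounds of {I, X, C}: H, J.
The least among these is H.

H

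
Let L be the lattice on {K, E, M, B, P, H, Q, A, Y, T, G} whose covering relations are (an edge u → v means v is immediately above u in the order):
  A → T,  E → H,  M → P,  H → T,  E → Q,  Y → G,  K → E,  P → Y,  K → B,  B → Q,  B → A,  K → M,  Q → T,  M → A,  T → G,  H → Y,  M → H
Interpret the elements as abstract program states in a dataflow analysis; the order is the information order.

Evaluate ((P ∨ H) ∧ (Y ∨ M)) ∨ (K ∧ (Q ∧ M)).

P ∨ H = Y
Y ∨ M = Y
Y ∧ Y = Y
Q ∧ M = K
K ∧ K = K
Y ∨ K = Y

Y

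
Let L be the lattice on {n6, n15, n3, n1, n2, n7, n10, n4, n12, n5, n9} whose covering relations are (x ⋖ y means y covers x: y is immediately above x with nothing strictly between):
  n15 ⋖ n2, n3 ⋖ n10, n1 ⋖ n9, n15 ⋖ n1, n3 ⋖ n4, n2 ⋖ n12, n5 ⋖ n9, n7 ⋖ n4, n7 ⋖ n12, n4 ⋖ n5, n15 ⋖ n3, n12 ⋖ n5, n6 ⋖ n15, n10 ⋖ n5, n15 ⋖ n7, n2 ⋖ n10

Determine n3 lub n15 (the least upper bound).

n3

Common upper bounds of {n3, n15}: n10, n3, n4, n5, n9.
The least among these is n3.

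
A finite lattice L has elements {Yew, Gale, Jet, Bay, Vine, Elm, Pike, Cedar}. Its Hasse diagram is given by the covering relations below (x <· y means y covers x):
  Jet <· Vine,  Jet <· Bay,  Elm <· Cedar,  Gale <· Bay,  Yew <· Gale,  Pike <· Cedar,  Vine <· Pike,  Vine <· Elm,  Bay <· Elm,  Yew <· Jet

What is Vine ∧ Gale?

Common lower bounds of {Vine, Gale}: Yew.
The greatest among these is Yew.

Yew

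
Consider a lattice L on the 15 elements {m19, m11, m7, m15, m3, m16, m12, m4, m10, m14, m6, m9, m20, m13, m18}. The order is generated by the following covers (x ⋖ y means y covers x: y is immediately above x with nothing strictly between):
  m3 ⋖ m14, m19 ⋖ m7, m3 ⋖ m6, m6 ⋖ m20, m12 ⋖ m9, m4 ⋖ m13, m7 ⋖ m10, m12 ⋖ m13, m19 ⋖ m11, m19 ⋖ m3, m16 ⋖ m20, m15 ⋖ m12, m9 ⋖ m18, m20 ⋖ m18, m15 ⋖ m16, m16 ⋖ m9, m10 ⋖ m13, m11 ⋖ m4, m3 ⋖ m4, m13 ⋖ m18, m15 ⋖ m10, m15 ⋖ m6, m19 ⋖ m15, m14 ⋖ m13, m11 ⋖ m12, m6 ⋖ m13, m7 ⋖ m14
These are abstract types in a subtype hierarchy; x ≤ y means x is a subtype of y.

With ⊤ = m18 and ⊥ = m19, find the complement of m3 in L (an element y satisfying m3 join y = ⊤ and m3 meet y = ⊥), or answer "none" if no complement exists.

m9

Need y with m3 ∨ y = m18 and m3 ∧ y = m19.
Checking each element gives: m9.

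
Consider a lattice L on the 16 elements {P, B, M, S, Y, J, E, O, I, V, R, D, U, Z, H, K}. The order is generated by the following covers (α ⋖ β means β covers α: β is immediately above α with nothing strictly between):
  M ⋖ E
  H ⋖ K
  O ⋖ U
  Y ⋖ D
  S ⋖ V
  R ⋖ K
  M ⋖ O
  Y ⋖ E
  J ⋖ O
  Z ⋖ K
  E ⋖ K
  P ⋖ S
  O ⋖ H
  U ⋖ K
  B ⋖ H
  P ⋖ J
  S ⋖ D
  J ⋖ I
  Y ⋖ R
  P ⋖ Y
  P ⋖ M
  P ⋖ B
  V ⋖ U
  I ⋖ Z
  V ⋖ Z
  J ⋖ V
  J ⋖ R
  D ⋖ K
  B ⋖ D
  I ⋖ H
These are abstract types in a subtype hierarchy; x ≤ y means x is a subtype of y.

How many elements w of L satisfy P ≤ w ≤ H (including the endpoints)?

The interval [P, H] = {B, H, I, J, M, O, P}, which has 7 elements.

7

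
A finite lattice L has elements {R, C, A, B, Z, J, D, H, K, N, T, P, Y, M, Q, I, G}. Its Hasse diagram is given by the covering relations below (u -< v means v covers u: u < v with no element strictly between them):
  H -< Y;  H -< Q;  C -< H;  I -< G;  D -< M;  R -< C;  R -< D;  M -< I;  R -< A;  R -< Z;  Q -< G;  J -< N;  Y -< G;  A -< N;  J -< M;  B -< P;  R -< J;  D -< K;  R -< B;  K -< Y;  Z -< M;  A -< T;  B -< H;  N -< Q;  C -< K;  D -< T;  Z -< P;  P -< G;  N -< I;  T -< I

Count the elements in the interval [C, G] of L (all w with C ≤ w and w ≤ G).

6

The interval [C, G] = {C, G, H, K, Q, Y}, which has 6 elements.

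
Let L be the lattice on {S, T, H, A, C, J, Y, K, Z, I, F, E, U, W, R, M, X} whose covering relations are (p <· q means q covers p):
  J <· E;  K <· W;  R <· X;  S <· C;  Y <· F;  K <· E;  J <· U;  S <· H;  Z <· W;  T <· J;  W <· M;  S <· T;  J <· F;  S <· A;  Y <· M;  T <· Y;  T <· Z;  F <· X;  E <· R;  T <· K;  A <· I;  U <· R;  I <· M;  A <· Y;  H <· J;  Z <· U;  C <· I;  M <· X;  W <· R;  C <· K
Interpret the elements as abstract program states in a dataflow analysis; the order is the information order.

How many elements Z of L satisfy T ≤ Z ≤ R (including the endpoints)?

8

The interval [T, R] = {E, J, K, R, T, U, W, Z}, which has 8 elements.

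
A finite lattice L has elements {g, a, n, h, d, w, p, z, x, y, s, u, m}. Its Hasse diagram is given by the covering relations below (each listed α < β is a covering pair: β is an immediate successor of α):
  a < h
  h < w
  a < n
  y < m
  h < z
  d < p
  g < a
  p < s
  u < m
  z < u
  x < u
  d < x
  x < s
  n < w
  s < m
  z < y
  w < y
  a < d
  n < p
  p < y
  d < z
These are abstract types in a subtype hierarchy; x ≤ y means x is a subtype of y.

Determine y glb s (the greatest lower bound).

p

Common lower bounds of {y, s}: a, d, g, n, p.
The greatest among these is p.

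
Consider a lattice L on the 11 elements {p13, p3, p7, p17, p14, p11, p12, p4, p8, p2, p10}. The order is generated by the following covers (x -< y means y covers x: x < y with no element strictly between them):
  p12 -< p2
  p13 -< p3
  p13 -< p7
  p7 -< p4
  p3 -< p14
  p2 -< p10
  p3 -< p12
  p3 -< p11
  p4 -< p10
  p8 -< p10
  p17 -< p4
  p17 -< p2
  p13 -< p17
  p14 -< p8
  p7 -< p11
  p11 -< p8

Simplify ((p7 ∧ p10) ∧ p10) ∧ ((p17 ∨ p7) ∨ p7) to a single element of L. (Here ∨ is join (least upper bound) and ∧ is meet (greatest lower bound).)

p7 ∧ p10 = p7
p7 ∧ p10 = p7
p17 ∨ p7 = p4
p4 ∨ p7 = p4
p7 ∧ p4 = p7

p7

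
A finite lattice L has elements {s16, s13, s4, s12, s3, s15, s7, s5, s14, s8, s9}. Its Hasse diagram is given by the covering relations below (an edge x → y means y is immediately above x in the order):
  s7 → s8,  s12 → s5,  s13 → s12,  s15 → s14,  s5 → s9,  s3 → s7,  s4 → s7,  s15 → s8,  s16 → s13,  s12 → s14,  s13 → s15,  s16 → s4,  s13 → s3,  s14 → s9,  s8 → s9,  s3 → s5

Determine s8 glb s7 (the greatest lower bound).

s7

Common lower bounds of {s8, s7}: s13, s16, s3, s4, s7.
The greatest among these is s7.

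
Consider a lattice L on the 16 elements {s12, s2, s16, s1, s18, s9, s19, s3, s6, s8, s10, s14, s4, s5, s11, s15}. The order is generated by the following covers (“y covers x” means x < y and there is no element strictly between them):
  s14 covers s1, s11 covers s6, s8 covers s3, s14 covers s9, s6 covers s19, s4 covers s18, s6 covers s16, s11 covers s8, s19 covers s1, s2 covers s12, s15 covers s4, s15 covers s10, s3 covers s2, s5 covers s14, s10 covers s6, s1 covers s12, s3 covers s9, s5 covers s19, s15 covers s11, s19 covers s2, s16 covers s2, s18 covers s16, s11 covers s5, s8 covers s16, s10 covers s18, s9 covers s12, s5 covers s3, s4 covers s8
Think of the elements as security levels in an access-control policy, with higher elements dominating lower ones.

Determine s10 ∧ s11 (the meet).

s6

Common lower bounds of {s10, s11}: s1, s12, s16, s19, s2, s6.
The greatest among these is s6.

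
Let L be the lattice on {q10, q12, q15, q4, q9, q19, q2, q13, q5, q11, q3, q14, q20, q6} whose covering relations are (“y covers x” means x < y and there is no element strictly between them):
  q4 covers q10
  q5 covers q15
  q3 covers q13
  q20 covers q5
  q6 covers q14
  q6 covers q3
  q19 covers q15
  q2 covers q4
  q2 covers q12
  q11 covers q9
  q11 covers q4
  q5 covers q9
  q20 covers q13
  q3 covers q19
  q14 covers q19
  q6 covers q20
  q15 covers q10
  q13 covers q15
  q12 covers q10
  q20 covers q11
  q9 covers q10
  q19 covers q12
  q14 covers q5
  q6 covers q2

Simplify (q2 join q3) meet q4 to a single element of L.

q2 ∨ q3 = q6
q6 ∧ q4 = q4

q4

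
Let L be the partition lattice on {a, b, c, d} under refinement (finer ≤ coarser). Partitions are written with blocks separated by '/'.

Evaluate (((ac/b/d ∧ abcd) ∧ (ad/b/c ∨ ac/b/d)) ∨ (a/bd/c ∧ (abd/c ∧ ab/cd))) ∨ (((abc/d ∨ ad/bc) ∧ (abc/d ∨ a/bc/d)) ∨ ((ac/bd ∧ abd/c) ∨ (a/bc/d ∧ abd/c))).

ac/b/d ∧ abcd = ac/b/d
ad/b/c ∨ ac/b/d = acd/b
ac/b/d ∧ acd/b = ac/b/d
abd/c ∧ ab/cd = ab/c/d
a/bd/c ∧ ab/c/d = a/b/c/d
ac/b/d ∨ a/b/c/d = ac/b/d
abc/d ∨ ad/bc = abcd
abc/d ∨ a/bc/d = abc/d
abcd ∧ abc/d = abc/d
ac/bd ∧ abd/c = a/bd/c
a/bc/d ∧ abd/c = a/b/c/d
a/bd/c ∨ a/b/c/d = a/bd/c
abc/d ∨ a/bd/c = abcd
ac/b/d ∨ abcd = abcd

abcd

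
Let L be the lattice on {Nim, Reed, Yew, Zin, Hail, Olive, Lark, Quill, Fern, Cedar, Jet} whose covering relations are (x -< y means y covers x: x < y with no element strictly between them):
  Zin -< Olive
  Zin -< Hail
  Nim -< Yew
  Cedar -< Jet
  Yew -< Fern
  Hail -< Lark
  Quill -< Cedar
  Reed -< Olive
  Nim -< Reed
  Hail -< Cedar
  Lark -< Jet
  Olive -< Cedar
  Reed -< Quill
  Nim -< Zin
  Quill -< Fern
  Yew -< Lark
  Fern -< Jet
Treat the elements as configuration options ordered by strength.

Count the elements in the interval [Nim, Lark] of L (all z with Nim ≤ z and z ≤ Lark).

5

The interval [Nim, Lark] = {Hail, Lark, Nim, Yew, Zin}, which has 5 elements.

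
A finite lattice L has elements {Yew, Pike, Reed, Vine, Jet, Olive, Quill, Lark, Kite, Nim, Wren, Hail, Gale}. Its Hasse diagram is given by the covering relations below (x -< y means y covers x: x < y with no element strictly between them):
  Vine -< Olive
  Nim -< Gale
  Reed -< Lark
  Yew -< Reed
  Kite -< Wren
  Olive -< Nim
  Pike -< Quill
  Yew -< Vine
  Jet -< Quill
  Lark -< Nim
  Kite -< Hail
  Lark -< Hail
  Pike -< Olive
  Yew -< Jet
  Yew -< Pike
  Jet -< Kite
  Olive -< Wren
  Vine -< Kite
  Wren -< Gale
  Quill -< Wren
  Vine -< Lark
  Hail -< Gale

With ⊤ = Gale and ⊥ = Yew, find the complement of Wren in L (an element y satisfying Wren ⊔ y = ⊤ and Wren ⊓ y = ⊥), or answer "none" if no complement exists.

Need y with Wren ∨ y = Gale and Wren ∧ y = Yew.
Checking each element gives: Reed.

Reed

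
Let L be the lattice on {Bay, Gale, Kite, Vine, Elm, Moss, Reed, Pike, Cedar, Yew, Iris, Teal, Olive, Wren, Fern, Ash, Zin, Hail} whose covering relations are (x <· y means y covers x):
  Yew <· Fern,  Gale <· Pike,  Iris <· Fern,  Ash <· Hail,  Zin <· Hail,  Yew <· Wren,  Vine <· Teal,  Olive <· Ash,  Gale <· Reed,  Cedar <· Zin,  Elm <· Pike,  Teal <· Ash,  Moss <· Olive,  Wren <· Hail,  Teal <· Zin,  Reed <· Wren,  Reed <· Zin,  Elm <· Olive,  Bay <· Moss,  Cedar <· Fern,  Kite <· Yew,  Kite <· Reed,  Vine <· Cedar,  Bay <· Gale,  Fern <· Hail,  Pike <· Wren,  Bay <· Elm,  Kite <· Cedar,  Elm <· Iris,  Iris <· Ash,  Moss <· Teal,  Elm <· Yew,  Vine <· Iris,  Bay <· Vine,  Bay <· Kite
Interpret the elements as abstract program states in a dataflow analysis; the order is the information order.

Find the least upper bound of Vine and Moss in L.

Common upper bounds of {Vine, Moss}: Ash, Hail, Teal, Zin.
The least among these is Teal.

Teal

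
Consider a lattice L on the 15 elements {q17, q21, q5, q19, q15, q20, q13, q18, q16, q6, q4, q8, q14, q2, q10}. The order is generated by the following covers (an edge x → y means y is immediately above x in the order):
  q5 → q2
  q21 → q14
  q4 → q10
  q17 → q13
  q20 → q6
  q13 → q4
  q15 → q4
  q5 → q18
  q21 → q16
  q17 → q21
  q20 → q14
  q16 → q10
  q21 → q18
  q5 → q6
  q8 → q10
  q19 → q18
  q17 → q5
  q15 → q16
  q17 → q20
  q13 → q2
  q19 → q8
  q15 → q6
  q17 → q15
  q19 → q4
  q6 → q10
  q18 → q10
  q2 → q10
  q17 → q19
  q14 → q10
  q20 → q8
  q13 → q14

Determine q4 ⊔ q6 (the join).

q10

Common upper bounds of {q4, q6}: q10.
The least among these is q10.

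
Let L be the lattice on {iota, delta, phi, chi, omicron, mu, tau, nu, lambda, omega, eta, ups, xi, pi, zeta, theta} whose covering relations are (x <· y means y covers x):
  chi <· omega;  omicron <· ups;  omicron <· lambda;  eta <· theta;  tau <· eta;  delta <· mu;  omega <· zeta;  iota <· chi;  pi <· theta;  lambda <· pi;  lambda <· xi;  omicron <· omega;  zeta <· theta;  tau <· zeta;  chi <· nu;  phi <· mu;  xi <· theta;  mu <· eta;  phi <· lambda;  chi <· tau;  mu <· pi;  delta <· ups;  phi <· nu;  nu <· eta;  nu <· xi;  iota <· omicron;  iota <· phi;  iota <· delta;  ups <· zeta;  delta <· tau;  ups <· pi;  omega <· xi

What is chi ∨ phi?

nu

Common upper bounds of {chi, phi}: eta, nu, theta, xi.
The least among these is nu.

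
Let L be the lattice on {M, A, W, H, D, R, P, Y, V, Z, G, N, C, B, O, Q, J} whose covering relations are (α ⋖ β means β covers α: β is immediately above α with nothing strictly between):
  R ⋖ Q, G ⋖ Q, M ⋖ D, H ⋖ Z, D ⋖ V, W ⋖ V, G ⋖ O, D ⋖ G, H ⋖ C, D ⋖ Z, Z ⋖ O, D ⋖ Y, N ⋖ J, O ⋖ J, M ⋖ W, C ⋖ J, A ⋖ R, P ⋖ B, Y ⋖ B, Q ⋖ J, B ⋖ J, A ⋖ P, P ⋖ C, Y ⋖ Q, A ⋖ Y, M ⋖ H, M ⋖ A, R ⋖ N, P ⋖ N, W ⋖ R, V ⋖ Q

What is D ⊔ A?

Y

Common upper bounds of {D, A}: B, J, Q, Y.
The least among these is Y.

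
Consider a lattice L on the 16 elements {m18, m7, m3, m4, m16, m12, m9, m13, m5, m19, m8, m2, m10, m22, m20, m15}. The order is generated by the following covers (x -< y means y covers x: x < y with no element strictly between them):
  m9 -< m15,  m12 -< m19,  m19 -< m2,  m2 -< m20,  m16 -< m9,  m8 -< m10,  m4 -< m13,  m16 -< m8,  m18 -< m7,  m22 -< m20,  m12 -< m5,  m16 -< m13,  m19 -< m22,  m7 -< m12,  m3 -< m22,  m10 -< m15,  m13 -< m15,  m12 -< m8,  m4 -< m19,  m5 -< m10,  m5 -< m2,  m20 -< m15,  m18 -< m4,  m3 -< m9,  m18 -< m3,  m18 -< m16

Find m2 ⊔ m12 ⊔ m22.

m20

Common upper bounds of {m2, m12, m22}: m15, m20.
The least among these is m20.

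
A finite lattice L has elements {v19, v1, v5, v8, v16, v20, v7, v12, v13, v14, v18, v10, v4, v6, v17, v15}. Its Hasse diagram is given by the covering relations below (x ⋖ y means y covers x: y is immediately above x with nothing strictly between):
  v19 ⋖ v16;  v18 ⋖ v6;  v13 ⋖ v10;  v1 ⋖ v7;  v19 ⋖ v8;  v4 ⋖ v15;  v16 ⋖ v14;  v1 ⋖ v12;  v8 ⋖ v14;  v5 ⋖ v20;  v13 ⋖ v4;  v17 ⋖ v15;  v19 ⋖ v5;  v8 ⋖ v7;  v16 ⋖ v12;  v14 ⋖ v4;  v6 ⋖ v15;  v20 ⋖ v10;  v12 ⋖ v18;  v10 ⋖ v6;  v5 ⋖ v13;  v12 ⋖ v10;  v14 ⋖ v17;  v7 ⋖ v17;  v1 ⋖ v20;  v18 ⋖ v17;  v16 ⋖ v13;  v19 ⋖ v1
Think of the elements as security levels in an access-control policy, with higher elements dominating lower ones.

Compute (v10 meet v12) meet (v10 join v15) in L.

v10 ∧ v12 = v12
v10 ∨ v15 = v15
v12 ∧ v15 = v12

v12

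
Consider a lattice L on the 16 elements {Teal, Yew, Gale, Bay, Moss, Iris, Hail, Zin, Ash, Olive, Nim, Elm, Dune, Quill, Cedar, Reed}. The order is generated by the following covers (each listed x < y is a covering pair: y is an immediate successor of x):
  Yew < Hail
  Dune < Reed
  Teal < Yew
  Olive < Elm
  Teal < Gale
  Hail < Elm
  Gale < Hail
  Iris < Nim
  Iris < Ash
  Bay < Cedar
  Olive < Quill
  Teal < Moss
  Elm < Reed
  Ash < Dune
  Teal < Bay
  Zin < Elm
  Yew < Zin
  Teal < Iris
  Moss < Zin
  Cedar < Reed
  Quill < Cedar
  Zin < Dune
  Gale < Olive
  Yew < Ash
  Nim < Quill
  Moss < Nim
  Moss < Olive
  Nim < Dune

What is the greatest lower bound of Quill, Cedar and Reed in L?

Quill

Common lower bounds of {Quill, Cedar, Reed}: Gale, Iris, Moss, Nim, Olive, Quill, Teal.
The greatest among these is Quill.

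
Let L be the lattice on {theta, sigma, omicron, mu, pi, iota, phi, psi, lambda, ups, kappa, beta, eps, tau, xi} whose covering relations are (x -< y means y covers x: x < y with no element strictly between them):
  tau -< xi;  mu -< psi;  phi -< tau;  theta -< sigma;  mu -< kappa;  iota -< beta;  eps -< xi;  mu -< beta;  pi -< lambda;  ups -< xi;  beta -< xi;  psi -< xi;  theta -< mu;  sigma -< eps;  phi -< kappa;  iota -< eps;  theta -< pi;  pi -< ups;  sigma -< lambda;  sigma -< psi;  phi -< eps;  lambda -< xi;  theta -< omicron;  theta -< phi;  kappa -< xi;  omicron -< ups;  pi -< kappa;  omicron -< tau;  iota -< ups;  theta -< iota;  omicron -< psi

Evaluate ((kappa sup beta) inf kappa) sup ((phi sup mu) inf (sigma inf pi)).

kappa ∨ beta = xi
xi ∧ kappa = kappa
phi ∨ mu = kappa
sigma ∧ pi = theta
kappa ∧ theta = theta
kappa ∨ theta = kappa

kappa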